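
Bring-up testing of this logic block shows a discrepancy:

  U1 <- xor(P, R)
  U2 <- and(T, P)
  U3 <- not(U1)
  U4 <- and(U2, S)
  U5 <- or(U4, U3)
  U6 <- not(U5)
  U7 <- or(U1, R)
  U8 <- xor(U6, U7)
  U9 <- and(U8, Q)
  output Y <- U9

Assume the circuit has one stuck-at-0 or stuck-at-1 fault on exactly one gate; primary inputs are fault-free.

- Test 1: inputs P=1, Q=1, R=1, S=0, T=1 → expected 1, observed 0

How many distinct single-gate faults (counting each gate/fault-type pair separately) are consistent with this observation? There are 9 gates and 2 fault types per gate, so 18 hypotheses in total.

7

Fault-free: U1=0, U2=1, U3=1, U4=0, U5=1, U6=0, U7=1, U8=1, U9=1 → 1. Observed 0.
  U1: stuck-at-1 ✓; others ✗
  U2: none of the 2 fault types match ✗
  U3: stuck-at-0 ✓; others ✗
  U4: none of the 2 fault types match ✗
  U5: stuck-at-0 ✓; others ✗
  U6: stuck-at-1 ✓; others ✗
  U7: stuck-at-0 ✓; others ✗
  U8: stuck-at-0 ✓; others ✗
  U9: stuck-at-0 ✓; others ✗
Consistent faults: {U1 stuck-at-1, U3 stuck-at-0, U5 stuck-at-0, U6 stuck-at-1, U7 stuck-at-0, U8 stuck-at-0, U9 stuck-at-0} — 7 in all.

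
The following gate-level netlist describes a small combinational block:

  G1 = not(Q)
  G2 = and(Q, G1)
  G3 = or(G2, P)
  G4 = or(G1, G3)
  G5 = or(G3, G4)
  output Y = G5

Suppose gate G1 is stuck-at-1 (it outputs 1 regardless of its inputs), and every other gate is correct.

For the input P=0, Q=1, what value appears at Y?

Propagate with G1 forced: G1=1 [stuck-at-1], G2=1, G3=1, G4=1, G5=1.
So Y = 1. (Without the fault it would be 0.)

1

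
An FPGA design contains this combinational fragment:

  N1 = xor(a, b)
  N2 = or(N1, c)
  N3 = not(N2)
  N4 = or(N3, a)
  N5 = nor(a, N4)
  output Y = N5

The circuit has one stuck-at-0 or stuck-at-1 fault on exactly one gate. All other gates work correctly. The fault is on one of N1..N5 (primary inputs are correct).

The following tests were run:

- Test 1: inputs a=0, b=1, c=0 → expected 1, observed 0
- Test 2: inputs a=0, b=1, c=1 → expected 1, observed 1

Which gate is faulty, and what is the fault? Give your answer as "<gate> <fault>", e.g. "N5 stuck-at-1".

N1 stuck-at-0

Fault-free values for test 1 (a=0, b=1, c=0): N1=1, N2=1, N3=0, N4=0, N5=1, giving Y=1. Observed 0.
Test 1: faults giving observed 0 are {N1 stuck-at-0, N2 stuck-at-0, N3 stuck-at-1, N4 stuck-at-1, N5 stuck-at-0}.
Test 2 (a=0, b=1, c=1): fault-free N1=1, N2=1, N3=0, N4=0, N5=1 → 1; observed 1. Eliminates N2 stuck-at-0, N3 stuck-at-1, N4 stuck-at-1, N5 stuck-at-0.
Only N1 stuck-at-0 is consistent with every test.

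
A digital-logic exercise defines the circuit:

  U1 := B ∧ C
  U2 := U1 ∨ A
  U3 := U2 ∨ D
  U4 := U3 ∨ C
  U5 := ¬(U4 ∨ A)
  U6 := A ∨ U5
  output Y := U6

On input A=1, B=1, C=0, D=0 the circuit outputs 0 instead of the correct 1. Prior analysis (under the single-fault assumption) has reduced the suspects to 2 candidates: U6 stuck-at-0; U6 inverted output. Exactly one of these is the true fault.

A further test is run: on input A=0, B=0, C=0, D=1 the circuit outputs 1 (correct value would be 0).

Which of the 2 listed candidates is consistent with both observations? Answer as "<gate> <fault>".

Evaluate each candidate on input A=0, B=0, C=0, D=1:
  U6 stuck-at-0: U1=0, U2=0, U3=1, U4=1, U5=0, U6=0 [stuck-at-0] → 0 — eliminated
  U6 inverted output: U1=0, U2=0, U3=1, U4=1, U5=0, U6=1 [inverted output] → 1 — matches
Only U6 inverted output reproduces the observed 1.

U6 inverted output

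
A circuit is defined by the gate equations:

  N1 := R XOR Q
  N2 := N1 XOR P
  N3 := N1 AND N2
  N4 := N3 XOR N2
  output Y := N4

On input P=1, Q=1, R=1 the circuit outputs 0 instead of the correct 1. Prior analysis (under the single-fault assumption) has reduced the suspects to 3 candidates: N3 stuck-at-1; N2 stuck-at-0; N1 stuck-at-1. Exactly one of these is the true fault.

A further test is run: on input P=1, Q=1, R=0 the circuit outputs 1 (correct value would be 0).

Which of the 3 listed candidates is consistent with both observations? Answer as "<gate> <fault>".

Evaluate each candidate on input P=1, Q=1, R=0:
  N3 stuck-at-1: N1=1, N2=0, N3=1 [stuck-at-1], N4=1 → 1 — matches
  N2 stuck-at-0: N1=1, N2=0 [stuck-at-0], N3=0, N4=0 → 0 — eliminated
  N1 stuck-at-1: N1=1 [stuck-at-1], N2=0, N3=0, N4=0 → 0 — eliminated
Only N3 stuck-at-1 reproduces the observed 1.

N3 stuck-at-1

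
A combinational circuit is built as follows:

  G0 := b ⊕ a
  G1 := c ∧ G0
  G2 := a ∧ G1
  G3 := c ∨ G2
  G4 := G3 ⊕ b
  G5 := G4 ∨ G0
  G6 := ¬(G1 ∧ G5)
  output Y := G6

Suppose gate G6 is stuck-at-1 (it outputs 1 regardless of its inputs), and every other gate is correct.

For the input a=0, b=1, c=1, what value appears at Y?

Propagate with G6 forced: G0=1, G1=1, G2=0, G3=1, G4=0, G5=1, G6=1 [stuck-at-1].
So Y = 1. (Without the fault it would be 0.)

1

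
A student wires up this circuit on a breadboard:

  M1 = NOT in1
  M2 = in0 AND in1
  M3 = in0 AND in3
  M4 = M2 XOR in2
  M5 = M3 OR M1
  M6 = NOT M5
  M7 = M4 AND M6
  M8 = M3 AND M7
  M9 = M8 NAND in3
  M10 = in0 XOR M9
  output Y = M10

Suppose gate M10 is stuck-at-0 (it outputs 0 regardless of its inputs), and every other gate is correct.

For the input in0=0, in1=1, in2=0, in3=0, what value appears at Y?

Propagate with M10 forced: M1=0, M2=0, M3=0, M4=0, M5=0, M6=1, M7=0, M8=0, M9=1, M10=0 [stuck-at-0].
So Y = 0. (Without the fault it would be 1.)

0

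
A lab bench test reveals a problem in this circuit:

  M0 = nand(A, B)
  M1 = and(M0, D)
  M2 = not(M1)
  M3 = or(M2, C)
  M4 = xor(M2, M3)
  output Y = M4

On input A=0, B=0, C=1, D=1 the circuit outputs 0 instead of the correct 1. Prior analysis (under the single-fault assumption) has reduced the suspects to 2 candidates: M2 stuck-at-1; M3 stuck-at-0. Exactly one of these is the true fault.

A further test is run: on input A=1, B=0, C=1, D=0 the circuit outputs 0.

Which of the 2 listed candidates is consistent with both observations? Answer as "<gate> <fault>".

M2 stuck-at-1

Evaluate each candidate on input A=1, B=0, C=1, D=0:
  M2 stuck-at-1: M0=1, M1=0, M2=1 [stuck-at-1], M3=1, M4=0 → 0 — matches
  M3 stuck-at-0: M0=1, M1=0, M2=1, M3=0 [stuck-at-0], M4=1 → 1 — eliminated
Only M2 stuck-at-1 reproduces the observed 0.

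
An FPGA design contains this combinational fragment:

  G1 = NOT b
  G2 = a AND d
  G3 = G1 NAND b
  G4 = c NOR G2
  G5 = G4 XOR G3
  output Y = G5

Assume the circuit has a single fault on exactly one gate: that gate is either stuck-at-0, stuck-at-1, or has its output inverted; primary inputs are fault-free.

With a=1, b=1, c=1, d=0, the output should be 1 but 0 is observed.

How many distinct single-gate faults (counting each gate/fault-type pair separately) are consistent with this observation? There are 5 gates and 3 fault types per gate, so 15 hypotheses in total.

8

Fault-free: G1=0, G2=0, G3=1, G4=0, G5=1 → 1. Observed 0.
  G1: stuck-at-1, inverted output ✓; others ✗
  G2: none of the 3 fault types match ✗
  G3: stuck-at-0, inverted output ✓; others ✗
  G4: stuck-at-1, inverted output ✓; others ✗
  G5: stuck-at-0, inverted output ✓; others ✗
Consistent faults: {G1 stuck-at-1, G1 inverted output, G3 stuck-at-0, G3 inverted output, G4 stuck-at-1, G4 inverted output, G5 stuck-at-0, G5 inverted output} — 8 in all.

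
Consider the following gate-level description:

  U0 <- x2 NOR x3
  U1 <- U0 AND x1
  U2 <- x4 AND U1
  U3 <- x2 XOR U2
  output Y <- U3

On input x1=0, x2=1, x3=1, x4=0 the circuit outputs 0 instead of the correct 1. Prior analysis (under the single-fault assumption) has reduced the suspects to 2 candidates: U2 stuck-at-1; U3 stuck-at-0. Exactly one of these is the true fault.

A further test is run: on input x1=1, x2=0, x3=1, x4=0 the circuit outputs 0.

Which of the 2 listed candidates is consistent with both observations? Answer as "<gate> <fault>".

Evaluate each candidate on input x1=1, x2=0, x3=1, x4=0:
  U2 stuck-at-1: U0=0, U1=0, U2=1 [stuck-at-1], U3=1 → 1 — eliminated
  U3 stuck-at-0: U0=0, U1=0, U2=0, U3=0 [stuck-at-0] → 0 — matches
Only U3 stuck-at-0 reproduces the observed 0.

U3 stuck-at-0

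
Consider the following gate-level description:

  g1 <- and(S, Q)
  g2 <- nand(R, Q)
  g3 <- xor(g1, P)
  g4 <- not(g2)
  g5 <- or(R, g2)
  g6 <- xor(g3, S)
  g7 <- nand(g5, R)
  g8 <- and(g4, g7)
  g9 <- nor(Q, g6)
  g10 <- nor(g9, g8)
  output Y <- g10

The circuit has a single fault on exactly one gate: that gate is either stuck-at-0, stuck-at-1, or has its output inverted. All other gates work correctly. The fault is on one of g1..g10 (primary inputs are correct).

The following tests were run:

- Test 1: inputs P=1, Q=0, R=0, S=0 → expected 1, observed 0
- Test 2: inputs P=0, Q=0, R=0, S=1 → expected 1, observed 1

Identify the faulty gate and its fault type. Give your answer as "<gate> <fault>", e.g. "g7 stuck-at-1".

g3 stuck-at-0

Fault-free values for test 1 (P=1, Q=0, R=0, S=0): g1=0, g2=1, g3=1, g4=0, g5=1, g6=1, g7=1, g8=0, g9=0, g10=1, giving Y=1. Observed 0.
Test 1: faults giving observed 0 are {g1 stuck-at-1, g1 inverted output, g2 stuck-at-0, g2 inverted output, g3 stuck-at-0, g3 inverted output, g4 stuck-at-1, g4 inverted output, g6 stuck-at-0, g6 inverted output, g8 stuck-at-1, g8 inverted output, g9 stuck-at-1, g9 inverted output, g10 stuck-at-0, g10 inverted output}.
Test 2 (P=0, Q=0, R=0, S=1): fault-free g1=0, g2=1, g3=0, g4=0, g5=1, g6=1, g7=1, g8=0, g9=0, g10=1 → 1; observed 1. Eliminates g1 stuck-at-1, g1 inverted output, g2 stuck-at-0, g2 inverted output, g3 inverted output, g4 stuck-at-1, g4 inverted output, g6 stuck-at-0, g6 inverted output, g8 stuck-at-1, g8 inverted output, g9 stuck-at-1, g9 inverted output, g10 stuck-at-0, g10 inverted output.
Only g3 stuck-at-0 is consistent with every test.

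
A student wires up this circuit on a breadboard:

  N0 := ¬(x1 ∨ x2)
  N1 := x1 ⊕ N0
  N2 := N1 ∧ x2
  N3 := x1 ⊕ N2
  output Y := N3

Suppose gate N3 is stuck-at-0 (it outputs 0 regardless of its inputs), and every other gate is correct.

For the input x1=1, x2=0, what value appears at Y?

0

Propagate with N3 forced: N0=0, N1=1, N2=0, N3=0 [stuck-at-0].
So Y = 0. (Without the fault it would be 1.)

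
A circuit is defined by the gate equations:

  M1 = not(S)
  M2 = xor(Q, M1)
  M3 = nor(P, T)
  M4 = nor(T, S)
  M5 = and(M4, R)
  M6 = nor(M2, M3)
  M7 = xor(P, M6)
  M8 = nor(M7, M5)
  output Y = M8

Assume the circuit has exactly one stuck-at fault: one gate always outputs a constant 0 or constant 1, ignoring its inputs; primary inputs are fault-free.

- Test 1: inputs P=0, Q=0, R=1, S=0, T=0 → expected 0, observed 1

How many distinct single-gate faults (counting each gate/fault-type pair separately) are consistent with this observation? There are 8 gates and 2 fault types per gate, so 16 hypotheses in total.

Fault-free: M1=1, M2=1, M3=1, M4=1, M5=1, M6=0, M7=0, M8=0 → 0. Observed 1.
  M1: none of the 2 fault types match ✗
  M2: none of the 2 fault types match ✗
  M3: none of the 2 fault types match ✗
  M4: stuck-at-0 ✓; others ✗
  M5: stuck-at-0 ✓; others ✗
  M6: none of the 2 fault types match ✗
  M7: none of the 2 fault types match ✗
  M8: stuck-at-1 ✓; others ✗
Consistent faults: {M4 stuck-at-0, M5 stuck-at-0, M8 stuck-at-1} — 3 in all.

3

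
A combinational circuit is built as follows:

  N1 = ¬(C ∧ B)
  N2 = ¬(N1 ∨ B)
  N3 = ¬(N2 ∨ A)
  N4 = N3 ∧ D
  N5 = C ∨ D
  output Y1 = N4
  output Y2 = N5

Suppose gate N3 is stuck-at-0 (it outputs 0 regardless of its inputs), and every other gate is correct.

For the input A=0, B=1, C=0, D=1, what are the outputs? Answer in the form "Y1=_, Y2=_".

Y1=0, Y2=1

Propagate with N3 forced: N1=1, N2=0, N3=0 [stuck-at-0], N4=0, N5=1.
So the outputs are Y1=0, Y2=1. (Without the fault they would be Y1=1, Y2=1.)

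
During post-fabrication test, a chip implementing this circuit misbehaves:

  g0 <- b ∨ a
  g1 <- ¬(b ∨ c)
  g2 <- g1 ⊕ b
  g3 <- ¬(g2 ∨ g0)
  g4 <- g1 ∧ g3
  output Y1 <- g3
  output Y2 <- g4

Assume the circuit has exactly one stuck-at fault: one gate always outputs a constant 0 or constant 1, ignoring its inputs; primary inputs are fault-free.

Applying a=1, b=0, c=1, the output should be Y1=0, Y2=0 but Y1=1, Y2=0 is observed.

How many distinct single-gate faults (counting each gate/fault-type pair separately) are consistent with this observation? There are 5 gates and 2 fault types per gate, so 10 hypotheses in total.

2

Fault-free: g0=1, g1=0, g2=0, g3=0, g4=0 → Y1=0, Y2=0. Observed Y1=1, Y2=0.
  g0 stuck-at-0: output Y1=1, Y2=0 ✓
  g0 stuck-at-1: output Y1=0, Y2=0 ✗
  g1 stuck-at-0: output Y1=0, Y2=0 ✗
  g1 stuck-at-1: output Y1=0, Y2=0 ✗
  g2 stuck-at-0: output Y1=0, Y2=0 ✗
  g2 stuck-at-1: output Y1=0, Y2=0 ✗
  g3 stuck-at-0: output Y1=0, Y2=0 ✗
  g3 stuck-at-1: output Y1=1, Y2=0 ✓
  g4 stuck-at-0: output Y1=0, Y2=0 ✗
  g4 stuck-at-1: output Y1=0, Y2=1 ✗
Consistent faults: {g0 stuck-at-0, g3 stuck-at-1} — 2 in all.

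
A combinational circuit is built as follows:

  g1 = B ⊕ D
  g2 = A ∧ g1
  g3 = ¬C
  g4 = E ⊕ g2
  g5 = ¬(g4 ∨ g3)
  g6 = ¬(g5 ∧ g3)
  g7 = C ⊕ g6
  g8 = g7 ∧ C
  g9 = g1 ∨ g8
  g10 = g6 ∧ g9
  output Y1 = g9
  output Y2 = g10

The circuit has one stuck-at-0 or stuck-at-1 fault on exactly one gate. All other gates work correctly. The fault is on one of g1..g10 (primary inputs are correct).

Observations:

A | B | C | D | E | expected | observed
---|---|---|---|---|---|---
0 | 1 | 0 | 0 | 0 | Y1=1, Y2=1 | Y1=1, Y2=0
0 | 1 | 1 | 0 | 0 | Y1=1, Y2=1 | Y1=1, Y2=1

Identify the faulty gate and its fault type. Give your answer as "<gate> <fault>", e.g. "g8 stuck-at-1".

Fault-free values for test 1 (A=0, B=1, C=0, D=0, E=0): g1=1, g2=0, g3=1, g4=0, g5=0, g6=1, g7=1, g8=0, g9=1, g10=1, giving Y1=1, Y2=1. Observed Y1=1, Y2=0.
Test 1: faults giving observed Y1=1, Y2=0 are {g5 stuck-at-1, g6 stuck-at-0, g10 stuck-at-0}.
Test 2 (A=0, B=1, C=1, D=0, E=0): fault-free g1=1, g2=0, g3=0, g4=0, g5=1, g6=1, g7=0, g8=0, g9=1, g10=1 → Y1=1, Y2=1; observed Y1=1, Y2=1. Eliminates g6 stuck-at-0, g10 stuck-at-0.
Only g5 stuck-at-1 is consistent with every test.

g5 stuck-at-1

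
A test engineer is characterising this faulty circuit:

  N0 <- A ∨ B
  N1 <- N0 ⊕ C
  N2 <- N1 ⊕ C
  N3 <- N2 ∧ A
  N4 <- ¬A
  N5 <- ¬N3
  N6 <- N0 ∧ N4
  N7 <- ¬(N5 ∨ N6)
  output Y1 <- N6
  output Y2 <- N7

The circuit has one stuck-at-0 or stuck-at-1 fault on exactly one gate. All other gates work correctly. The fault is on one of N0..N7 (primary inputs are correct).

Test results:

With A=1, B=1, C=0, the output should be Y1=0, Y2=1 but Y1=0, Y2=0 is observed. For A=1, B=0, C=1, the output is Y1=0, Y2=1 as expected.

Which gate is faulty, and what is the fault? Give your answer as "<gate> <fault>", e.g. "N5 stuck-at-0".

Fault-free values for test 1 (A=1, B=1, C=0): N0=1, N1=1, N2=1, N3=1, N4=0, N5=0, N6=0, N7=1, giving Y1=0, Y2=1. Observed Y1=0, Y2=0.
Test 1: faults giving observed Y1=0, Y2=0 are {N0 stuck-at-0, N1 stuck-at-0, N2 stuck-at-0, N3 stuck-at-0, N5 stuck-at-1, N7 stuck-at-0}.
Test 2 (A=1, B=0, C=1): fault-free N0=1, N1=0, N2=1, N3=1, N4=0, N5=0, N6=0, N7=1 → Y1=0, Y2=1; observed Y1=0, Y2=1. Eliminates N0 stuck-at-0, N2 stuck-at-0, N3 stuck-at-0, N5 stuck-at-1, N7 stuck-at-0.
Only N1 stuck-at-0 is consistent with every test.

N1 stuck-at-0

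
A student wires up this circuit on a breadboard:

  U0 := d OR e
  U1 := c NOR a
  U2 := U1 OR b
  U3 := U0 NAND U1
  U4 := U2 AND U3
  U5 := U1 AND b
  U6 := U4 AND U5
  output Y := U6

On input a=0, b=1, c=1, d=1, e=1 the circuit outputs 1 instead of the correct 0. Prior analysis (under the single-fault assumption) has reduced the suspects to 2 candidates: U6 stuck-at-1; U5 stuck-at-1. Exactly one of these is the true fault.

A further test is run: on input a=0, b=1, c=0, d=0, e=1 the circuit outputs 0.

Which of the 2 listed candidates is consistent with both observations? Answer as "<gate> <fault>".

Evaluate each candidate on input a=0, b=1, c=0, d=0, e=1:
  U6 stuck-at-1: U0=1, U1=1, U2=1, U3=0, U4=0, U5=1, U6=1 [stuck-at-1] → 1 — eliminated
  U5 stuck-at-1: U0=1, U1=1, U2=1, U3=0, U4=0, U5=1 [stuck-at-1], U6=0 → 0 — matches
Only U5 stuck-at-1 reproduces the observed 0.

U5 stuck-at-1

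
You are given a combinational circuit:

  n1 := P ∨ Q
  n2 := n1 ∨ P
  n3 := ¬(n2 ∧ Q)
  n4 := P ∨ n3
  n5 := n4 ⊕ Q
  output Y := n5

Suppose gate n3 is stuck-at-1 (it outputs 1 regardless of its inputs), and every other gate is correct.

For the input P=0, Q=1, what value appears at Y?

Propagate with n3 forced: n1=1, n2=1, n3=1 [stuck-at-1], n4=1, n5=0.
So Y = 0. (Without the fault it would be 1.)

0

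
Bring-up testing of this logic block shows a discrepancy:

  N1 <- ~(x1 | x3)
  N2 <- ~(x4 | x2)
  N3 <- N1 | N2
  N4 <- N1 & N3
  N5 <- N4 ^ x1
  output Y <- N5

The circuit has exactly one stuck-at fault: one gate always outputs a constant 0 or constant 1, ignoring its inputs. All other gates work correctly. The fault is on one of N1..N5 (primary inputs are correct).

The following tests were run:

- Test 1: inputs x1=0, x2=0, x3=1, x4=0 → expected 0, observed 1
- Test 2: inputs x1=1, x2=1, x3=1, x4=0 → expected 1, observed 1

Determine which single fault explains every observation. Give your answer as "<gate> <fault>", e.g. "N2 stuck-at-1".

Fault-free values for test 1 (x1=0, x2=0, x3=1, x4=0): N1=0, N2=1, N3=1, N4=0, N5=0, giving Y=0. Observed 1.
Test 1: faults giving observed 1 are {N1 stuck-at-1, N4 stuck-at-1, N5 stuck-at-1}.
Test 2 (x1=1, x2=1, x3=1, x4=0): fault-free N1=0, N2=0, N3=0, N4=0, N5=1 → 1; observed 1. Eliminates N1 stuck-at-1, N4 stuck-at-1.
Only N5 stuck-at-1 is consistent with every test.

N5 stuck-at-1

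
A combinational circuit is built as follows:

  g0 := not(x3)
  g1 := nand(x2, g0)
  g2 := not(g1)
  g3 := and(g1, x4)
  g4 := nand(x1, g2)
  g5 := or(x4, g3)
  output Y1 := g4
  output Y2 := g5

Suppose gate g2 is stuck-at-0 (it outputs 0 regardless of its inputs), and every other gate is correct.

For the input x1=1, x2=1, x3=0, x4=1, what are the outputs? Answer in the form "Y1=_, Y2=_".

Y1=1, Y2=1

Propagate with g2 forced: g0=1, g1=0, g2=0 [stuck-at-0], g3=0, g4=1, g5=1.
So the outputs are Y1=1, Y2=1. (Without the fault they would be Y1=0, Y2=1.)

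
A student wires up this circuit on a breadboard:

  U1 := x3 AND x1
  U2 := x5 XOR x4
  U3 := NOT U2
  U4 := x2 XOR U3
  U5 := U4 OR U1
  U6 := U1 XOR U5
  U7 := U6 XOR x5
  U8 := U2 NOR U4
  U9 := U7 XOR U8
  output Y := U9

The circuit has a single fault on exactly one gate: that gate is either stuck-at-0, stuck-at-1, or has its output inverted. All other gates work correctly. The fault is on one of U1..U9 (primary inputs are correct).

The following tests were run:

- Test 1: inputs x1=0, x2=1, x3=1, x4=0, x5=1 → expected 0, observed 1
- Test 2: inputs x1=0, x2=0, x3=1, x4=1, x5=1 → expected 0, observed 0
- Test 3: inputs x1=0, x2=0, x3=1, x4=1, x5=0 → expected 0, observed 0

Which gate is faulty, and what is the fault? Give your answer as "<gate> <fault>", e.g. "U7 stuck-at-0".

U4 stuck-at-0

Fault-free values for test 1 (x1=0, x2=1, x3=1, x4=0, x5=1): U1=0, U2=1, U3=0, U4=1, U5=1, U6=1, U7=0, U8=0, U9=0, giving Y=0. Observed 1.
Test 1: faults giving observed 1 are {U1 stuck-at-1, U1 inverted output, U3 stuck-at-1, U3 inverted output, U4 stuck-at-0, U4 inverted output, U5 stuck-at-0, U5 inverted output, U6 stuck-at-0, U6 inverted output, U7 stuck-at-1, U7 inverted output, U8 stuck-at-1, U8 inverted output, U9 stuck-at-1, U9 inverted output}.
Test 2 (x1=0, x2=0, x3=1, x4=1, x5=1): fault-free U1=0, U2=0, U3=1, U4=1, U5=1, U6=1, U7=0, U8=0, U9=0 → 0; observed 0. Eliminates U1 stuck-at-1, U1 inverted output, U5 stuck-at-0, U5 inverted output, U6 stuck-at-0, U6 inverted output, U7 stuck-at-1, U7 inverted output, U8 stuck-at-1, U8 inverted output, U9 stuck-at-1, U9 inverted output.
Test 3 (x1=0, x2=0, x3=1, x4=1, x5=0): fault-free U1=0, U2=1, U3=0, U4=0, U5=0, U6=0, U7=0, U8=0, U9=0 → 0; observed 0. Eliminates U3 stuck-at-1, U3 inverted output, U4 inverted output.
Only U4 stuck-at-0 is consistent with every test.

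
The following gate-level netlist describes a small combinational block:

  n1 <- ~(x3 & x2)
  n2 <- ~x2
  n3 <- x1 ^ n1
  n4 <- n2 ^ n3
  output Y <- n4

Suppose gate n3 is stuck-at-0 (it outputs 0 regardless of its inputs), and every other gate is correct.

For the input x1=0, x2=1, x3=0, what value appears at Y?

Propagate with n3 forced: n1=1, n2=0, n3=0 [stuck-at-0], n4=0.
So Y = 0. (Without the fault it would be 1.)

0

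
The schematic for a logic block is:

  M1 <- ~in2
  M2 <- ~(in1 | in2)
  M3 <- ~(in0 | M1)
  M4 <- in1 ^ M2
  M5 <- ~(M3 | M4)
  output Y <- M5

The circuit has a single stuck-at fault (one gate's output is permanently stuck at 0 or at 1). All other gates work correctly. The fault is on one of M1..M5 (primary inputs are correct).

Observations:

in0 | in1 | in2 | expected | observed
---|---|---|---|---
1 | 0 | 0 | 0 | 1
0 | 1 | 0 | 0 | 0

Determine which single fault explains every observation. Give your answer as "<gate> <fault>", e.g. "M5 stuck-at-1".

M2 stuck-at-0

Fault-free values for test 1 (in0=1, in1=0, in2=0): M1=1, M2=1, M3=0, M4=1, M5=0, giving Y=0. Observed 1.
Test 1: faults giving observed 1 are {M2 stuck-at-0, M4 stuck-at-0, M5 stuck-at-1}.
Test 2 (in0=0, in1=1, in2=0): fault-free M1=1, M2=0, M3=0, M4=1, M5=0 → 0; observed 0. Eliminates M4 stuck-at-0, M5 stuck-at-1.
Only M2 stuck-at-0 is consistent with every test.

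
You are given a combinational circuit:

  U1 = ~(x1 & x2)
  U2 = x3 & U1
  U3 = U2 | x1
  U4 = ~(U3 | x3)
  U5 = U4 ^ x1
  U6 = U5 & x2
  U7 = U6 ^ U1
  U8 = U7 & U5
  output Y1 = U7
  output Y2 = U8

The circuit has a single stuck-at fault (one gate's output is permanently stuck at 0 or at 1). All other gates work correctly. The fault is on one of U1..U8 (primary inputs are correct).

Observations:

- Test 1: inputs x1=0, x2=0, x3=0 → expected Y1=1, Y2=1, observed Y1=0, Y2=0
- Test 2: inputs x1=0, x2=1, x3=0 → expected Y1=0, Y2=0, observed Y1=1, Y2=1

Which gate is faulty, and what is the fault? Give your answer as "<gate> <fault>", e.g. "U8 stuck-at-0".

Fault-free values for test 1 (x1=0, x2=0, x3=0): U1=1, U2=0, U3=0, U4=1, U5=1, U6=0, U7=1, U8=1, giving Y1=1, Y2=1. Observed Y1=0, Y2=0.
Test 1: faults giving observed Y1=0, Y2=0 are {U1 stuck-at-0, U6 stuck-at-1, U7 stuck-at-0}.
Test 2 (x1=0, x2=1, x3=0): fault-free U1=1, U2=0, U3=0, U4=1, U5=1, U6=1, U7=0, U8=0 → Y1=0, Y2=0; observed Y1=1, Y2=1. Eliminates U6 stuck-at-1, U7 stuck-at-0.
Only U1 stuck-at-0 is consistent with every test.

U1 stuck-at-0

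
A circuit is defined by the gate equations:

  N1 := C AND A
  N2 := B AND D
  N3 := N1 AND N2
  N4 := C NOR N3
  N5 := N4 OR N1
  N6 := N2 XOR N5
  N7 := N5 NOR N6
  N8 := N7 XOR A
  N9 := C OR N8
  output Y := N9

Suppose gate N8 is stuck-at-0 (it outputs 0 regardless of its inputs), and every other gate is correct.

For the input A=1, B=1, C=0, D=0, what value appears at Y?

Propagate with N8 forced: N1=0, N2=0, N3=0, N4=1, N5=1, N6=1, N7=0, N8=0 [stuck-at-0], N9=0.
So Y = 0. (Without the fault it would be 1.)

0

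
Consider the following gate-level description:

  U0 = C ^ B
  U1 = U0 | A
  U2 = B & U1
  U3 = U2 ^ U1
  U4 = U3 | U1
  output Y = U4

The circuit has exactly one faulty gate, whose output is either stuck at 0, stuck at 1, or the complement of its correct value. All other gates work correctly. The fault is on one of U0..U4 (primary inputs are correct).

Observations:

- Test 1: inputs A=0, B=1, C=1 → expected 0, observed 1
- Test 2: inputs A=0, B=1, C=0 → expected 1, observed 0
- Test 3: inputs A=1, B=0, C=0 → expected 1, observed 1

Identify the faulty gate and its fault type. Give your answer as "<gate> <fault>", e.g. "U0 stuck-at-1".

U0 inverted output

Fault-free values for test 1 (A=0, B=1, C=1): U0=0, U1=0, U2=0, U3=0, U4=0, giving Y=0. Observed 1.
Test 1: faults giving observed 1 are {U0 stuck-at-1, U0 inverted output, U1 stuck-at-1, U1 inverted output, U2 stuck-at-1, U2 inverted output, U3 stuck-at-1, U3 inverted output, U4 stuck-at-1, U4 inverted output}.
Test 2 (A=0, B=1, C=0): fault-free U0=1, U1=1, U2=1, U3=0, U4=1 → 1; observed 0. Eliminates U0 stuck-at-1, U1 stuck-at-1, U2 stuck-at-1, U2 inverted output, U3 stuck-at-1, U3 inverted output, U4 stuck-at-1.
Test 3 (A=1, B=0, C=0): fault-free U0=0, U1=1, U2=0, U3=1, U4=1 → 1; observed 1. Eliminates U1 inverted output, U4 inverted output.
Only U0 inverted output is consistent with every test.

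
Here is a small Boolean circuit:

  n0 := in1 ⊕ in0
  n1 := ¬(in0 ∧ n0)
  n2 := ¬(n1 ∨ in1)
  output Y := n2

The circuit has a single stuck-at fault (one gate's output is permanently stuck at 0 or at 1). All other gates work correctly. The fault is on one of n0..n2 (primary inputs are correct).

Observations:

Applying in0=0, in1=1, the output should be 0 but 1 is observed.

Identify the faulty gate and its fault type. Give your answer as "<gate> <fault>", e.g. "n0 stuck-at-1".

Fault-free values for test 1 (in0=0, in1=1): n0=1, n1=1, n2=0, giving Y=0. Observed 1.
Test 1: faults giving observed 1 are {n2 stuck-at-1}.
Only n2 stuck-at-1 is consistent with every test.

n2 stuck-at-1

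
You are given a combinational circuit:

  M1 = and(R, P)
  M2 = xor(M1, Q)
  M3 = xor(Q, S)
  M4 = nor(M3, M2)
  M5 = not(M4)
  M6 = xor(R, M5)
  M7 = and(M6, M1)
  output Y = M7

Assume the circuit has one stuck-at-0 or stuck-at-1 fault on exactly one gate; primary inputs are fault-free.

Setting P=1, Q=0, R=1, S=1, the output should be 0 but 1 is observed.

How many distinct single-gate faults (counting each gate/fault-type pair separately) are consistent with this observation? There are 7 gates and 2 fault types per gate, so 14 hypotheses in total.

4

Fault-free: M1=1, M2=1, M3=1, M4=0, M5=1, M6=0, M7=0 → 0. Observed 1.
  M1 stuck-at-0: output 0 ✗
  M1 stuck-at-1: output 0 ✗
  M2 stuck-at-0: output 0 ✗
  M2 stuck-at-1: output 0 ✗
  M3 stuck-at-0: output 0 ✗
  M3 stuck-at-1: output 0 ✗
  M4 stuck-at-0: output 0 ✗
  M4 stuck-at-1: output 1 ✓
  M5 stuck-at-0: output 1 ✓
  M5 stuck-at-1: output 0 ✗
  M6 stuck-at-0: output 0 ✗
  M6 stuck-at-1: output 1 ✓
  M7 stuck-at-0: output 0 ✗
  M7 stuck-at-1: output 1 ✓
Consistent faults: {M4 stuck-at-1, M5 stuck-at-0, M6 stuck-at-1, M7 stuck-at-1} — 4 in all.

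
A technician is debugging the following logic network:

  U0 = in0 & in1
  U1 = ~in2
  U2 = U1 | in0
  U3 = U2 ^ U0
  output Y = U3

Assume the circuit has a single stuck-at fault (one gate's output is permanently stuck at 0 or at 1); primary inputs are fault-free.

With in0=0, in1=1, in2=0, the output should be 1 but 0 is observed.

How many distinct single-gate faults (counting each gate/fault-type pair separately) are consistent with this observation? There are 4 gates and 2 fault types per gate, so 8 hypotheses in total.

4

Fault-free: U0=0, U1=1, U2=1, U3=1 → 1. Observed 0.
  U0 stuck-at-0: output 1 ✗
  U0 stuck-at-1: output 0 ✓
  U1 stuck-at-0: output 0 ✓
  U1 stuck-at-1: output 1 ✗
  U2 stuck-at-0: output 0 ✓
  U2 stuck-at-1: output 1 ✗
  U3 stuck-at-0: output 0 ✓
  U3 stuck-at-1: output 1 ✗
Consistent faults: {U0 stuck-at-1, U1 stuck-at-0, U2 stuck-at-0, U3 stuck-at-0} — 4 in all.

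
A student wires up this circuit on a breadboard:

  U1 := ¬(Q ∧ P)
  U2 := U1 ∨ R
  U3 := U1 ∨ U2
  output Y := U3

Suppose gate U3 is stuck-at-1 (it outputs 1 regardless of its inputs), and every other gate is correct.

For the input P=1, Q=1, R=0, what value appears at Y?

1

Propagate with U3 forced: U1=0, U2=0, U3=1 [stuck-at-1].
So Y = 1. (Without the fault it would be 0.)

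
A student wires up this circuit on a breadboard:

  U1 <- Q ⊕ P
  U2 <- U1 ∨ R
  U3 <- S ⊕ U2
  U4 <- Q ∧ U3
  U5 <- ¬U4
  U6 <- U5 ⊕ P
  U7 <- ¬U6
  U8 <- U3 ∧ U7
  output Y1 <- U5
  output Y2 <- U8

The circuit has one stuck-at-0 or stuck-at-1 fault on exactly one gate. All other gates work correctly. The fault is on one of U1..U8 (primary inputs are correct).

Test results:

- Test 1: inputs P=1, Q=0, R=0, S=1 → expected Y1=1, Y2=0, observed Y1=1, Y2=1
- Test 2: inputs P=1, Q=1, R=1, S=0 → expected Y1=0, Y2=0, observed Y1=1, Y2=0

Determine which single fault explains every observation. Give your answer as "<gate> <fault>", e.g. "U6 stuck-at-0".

U2 stuck-at-0

Fault-free values for test 1 (P=1, Q=0, R=0, S=1): U1=1, U2=1, U3=0, U4=0, U5=1, U6=0, U7=1, U8=0, giving Y1=1, Y2=0. Observed Y1=1, Y2=1.
Test 1: faults giving observed Y1=1, Y2=1 are {U1 stuck-at-0, U2 stuck-at-0, U3 stuck-at-1, U8 stuck-at-1}.
Test 2 (P=1, Q=1, R=1, S=0): fault-free U1=0, U2=1, U3=1, U4=1, U5=0, U6=1, U7=0, U8=0 → Y1=0, Y2=0; observed Y1=1, Y2=0. Eliminates U1 stuck-at-0, U3 stuck-at-1, U8 stuck-at-1.
Only U2 stuck-at-0 is consistent with every test.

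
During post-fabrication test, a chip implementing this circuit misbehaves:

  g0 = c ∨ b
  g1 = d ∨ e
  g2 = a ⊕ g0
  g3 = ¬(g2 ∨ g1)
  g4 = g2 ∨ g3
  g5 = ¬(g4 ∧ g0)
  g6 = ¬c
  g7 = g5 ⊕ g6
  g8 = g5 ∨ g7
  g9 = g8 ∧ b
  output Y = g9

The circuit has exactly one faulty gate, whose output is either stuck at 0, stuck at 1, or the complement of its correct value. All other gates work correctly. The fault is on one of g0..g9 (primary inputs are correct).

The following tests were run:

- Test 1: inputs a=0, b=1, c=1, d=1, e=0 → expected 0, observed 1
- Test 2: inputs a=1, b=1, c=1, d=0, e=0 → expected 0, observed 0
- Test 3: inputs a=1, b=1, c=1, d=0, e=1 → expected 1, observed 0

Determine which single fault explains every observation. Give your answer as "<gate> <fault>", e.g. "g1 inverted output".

g2 inverted output

Fault-free values for test 1 (a=0, b=1, c=1, d=1, e=0): g0=1, g1=1, g2=1, g3=0, g4=1, g5=0, g6=0, g7=0, g8=0, g9=0, giving Y=0. Observed 1.
Test 1: faults giving observed 1 are {g0 stuck-at-0, g0 inverted output, g2 stuck-at-0, g2 inverted output, g4 stuck-at-0, g4 inverted output, g5 stuck-at-1, g5 inverted output, g6 stuck-at-1, g6 inverted output, g7 stuck-at-1, g7 inverted output, g8 stuck-at-1, g8 inverted output, g9 stuck-at-1, g9 inverted output}.
Test 2 (a=1, b=1, c=1, d=0, e=0): fault-free g0=1, g1=0, g2=0, g3=1, g4=1, g5=0, g6=0, g7=0, g8=0, g9=0 → 0; observed 0. Eliminates g0 stuck-at-0, g0 inverted output, g4 stuck-at-0, g4 inverted output, g5 stuck-at-1, g5 inverted output, g6 stuck-at-1, g6 inverted output, g7 stuck-at-1, g7 inverted output, g8 stuck-at-1, g8 inverted output, g9 stuck-at-1, g9 inverted output.
Test 3 (a=1, b=1, c=1, d=0, e=1): fault-free g0=1, g1=1, g2=0, g3=0, g4=0, g5=1, g6=0, g7=1, g8=1, g9=1 → 1; observed 0. Eliminates g2 stuck-at-0.
Only g2 inverted output is consistent with every test.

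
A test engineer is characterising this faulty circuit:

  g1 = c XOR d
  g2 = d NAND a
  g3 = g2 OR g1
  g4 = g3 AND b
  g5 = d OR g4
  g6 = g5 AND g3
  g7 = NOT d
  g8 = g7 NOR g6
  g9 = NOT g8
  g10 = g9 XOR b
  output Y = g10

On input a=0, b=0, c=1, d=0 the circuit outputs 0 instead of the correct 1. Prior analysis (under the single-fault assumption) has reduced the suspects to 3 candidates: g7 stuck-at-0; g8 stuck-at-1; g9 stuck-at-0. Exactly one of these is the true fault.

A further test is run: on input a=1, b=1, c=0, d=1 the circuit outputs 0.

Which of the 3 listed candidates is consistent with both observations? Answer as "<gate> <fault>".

Evaluate each candidate on input a=1, b=1, c=0, d=1:
  g7 stuck-at-0: g1=1, g2=0, g3=1, g4=1, g5=1, g6=1, g7=0 [stuck-at-0], g8=0, g9=1, g10=0 → 0 — matches
  g8 stuck-at-1: g1=1, g2=0, g3=1, g4=1, g5=1, g6=1, g7=0, g8=1 [stuck-at-1], g9=0, g10=1 → 1 — eliminated
  g9 stuck-at-0: g1=1, g2=0, g3=1, g4=1, g5=1, g6=1, g7=0, g8=0, g9=0 [stuck-at-0], g10=1 → 1 — eliminated
Only g7 stuck-at-0 reproduces the observed 0.

g7 stuck-at-0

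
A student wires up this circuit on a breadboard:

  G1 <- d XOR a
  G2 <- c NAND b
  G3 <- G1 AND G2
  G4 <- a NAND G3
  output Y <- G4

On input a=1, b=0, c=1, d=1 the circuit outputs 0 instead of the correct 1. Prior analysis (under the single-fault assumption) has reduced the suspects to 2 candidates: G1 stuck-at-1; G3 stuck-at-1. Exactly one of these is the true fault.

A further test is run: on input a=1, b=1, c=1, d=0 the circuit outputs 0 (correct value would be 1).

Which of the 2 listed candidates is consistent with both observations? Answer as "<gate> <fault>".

Evaluate each candidate on input a=1, b=1, c=1, d=0:
  G1 stuck-at-1: G1=1 [stuck-at-1], G2=0, G3=0, G4=1 → 1 — eliminated
  G3 stuck-at-1: G1=1, G2=0, G3=1 [stuck-at-1], G4=0 → 0 — matches
Only G3 stuck-at-1 reproduces the observed 0.

G3 stuck-at-1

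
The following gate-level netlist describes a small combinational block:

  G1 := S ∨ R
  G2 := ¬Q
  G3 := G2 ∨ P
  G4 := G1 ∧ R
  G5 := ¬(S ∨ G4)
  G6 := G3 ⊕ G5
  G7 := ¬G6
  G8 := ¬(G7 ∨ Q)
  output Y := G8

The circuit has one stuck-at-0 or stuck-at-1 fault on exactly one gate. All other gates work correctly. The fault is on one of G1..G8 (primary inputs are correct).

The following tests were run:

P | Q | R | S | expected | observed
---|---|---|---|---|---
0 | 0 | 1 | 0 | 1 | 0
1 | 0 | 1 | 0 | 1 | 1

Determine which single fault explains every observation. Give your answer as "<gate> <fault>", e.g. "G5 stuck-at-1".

Fault-free values for test 1 (P=0, Q=0, R=1, S=0): G1=1, G2=1, G3=1, G4=1, G5=0, G6=1, G7=0, G8=1, giving Y=1. Observed 0.
Test 1: faults giving observed 0 are {G1 stuck-at-0, G2 stuck-at-0, G3 stuck-at-0, G4 stuck-at-0, G5 stuck-at-1, G6 stuck-at-0, G7 stuck-at-1, G8 stuck-at-0}.
Test 2 (P=1, Q=0, R=1, S=0): fault-free G1=1, G2=1, G3=1, G4=1, G5=0, G6=1, G7=0, G8=1 → 1; observed 1. Eliminates G1 stuck-at-0, G3 stuck-at-0, G4 stuck-at-0, G5 stuck-at-1, G6 stuck-at-0, G7 stuck-at-1, G8 stuck-at-0.
Only G2 stuck-at-0 is consistent with every test.

G2 stuck-at-0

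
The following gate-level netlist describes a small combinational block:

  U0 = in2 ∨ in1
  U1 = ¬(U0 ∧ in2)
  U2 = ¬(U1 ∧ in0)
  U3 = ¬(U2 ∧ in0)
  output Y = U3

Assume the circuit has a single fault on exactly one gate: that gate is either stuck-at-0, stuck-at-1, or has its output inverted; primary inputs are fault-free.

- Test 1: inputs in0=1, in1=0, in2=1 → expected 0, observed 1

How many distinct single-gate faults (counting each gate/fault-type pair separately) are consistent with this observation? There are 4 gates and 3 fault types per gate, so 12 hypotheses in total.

Fault-free: U0=1, U1=0, U2=1, U3=0 → 0. Observed 1.
  U0 stuck-at-0: output 1 ✓
  U0 stuck-at-1: output 0 ✗
  U0 inverted output: output 1 ✓
  U1 stuck-at-0: output 0 ✗
  U1 stuck-at-1: output 1 ✓
  U1 inverted output: output 1 ✓
  U2 stuck-at-0: output 1 ✓
  U2 stuck-at-1: output 0 ✗
  U2 inverted output: output 1 ✓
  U3 stuck-at-0: output 0 ✗
  U3 stuck-at-1: output 1 ✓
  U3 inverted output: output 1 ✓
Consistent faults: {U0 stuck-at-0, U0 inverted output, U1 stuck-at-1, U1 inverted output, U2 stuck-at-0, U2 inverted output, U3 stuck-at-1, U3 inverted output} — 8 in all.

8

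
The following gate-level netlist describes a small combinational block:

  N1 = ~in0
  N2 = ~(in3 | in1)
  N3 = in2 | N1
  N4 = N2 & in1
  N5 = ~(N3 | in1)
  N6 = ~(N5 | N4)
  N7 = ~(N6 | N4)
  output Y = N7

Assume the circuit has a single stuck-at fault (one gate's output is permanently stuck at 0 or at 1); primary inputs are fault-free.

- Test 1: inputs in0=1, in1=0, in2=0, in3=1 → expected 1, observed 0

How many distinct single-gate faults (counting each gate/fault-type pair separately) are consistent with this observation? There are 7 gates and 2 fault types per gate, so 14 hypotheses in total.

6

Fault-free: N1=0, N2=0, N3=0, N4=0, N5=1, N6=0, N7=1 → 1. Observed 0.
  N1 stuck-at-0: output 1 ✗
  N1 stuck-at-1: output 0 ✓
  N2 stuck-at-0: output 1 ✗
  N2 stuck-at-1: output 1 ✗
  N3 stuck-at-0: output 1 ✗
  N3 stuck-at-1: output 0 ✓
  N4 stuck-at-0: output 1 ✗
  N4 stuck-at-1: output 0 ✓
  N5 stuck-at-0: output 0 ✓
  N5 stuck-at-1: output 1 ✗
  N6 stuck-at-0: output 1 ✗
  N6 stuck-at-1: output 0 ✓
  N7 stuck-at-0: output 0 ✓
  N7 stuck-at-1: output 1 ✗
Consistent faults: {N1 stuck-at-1, N3 stuck-at-1, N4 stuck-at-1, N5 stuck-at-0, N6 stuck-at-1, N7 stuck-at-0} — 6 in all.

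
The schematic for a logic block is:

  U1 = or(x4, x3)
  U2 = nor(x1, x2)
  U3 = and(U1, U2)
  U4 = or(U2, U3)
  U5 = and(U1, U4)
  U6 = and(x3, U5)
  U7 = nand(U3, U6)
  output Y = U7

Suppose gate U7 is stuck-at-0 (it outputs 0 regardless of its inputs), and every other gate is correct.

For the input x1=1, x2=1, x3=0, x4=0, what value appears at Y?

0

Propagate with U7 forced: U1=0, U2=0, U3=0, U4=0, U5=0, U6=0, U7=0 [stuck-at-0].
So Y = 0. (Without the fault it would be 1.)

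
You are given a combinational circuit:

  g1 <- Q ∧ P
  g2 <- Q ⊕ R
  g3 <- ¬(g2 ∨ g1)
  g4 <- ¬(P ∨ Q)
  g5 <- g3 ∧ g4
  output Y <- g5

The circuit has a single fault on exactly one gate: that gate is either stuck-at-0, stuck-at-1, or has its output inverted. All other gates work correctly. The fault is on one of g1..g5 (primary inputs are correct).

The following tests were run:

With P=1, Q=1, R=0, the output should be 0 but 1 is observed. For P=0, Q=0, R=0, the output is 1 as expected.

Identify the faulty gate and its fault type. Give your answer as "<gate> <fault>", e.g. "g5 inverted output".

Fault-free values for test 1 (P=1, Q=1, R=0): g1=1, g2=1, g3=0, g4=0, g5=0, giving Y=0. Observed 1.
Test 1: faults giving observed 1 are {g5 stuck-at-1, g5 inverted output}.
Test 2 (P=0, Q=0, R=0): fault-free g1=0, g2=0, g3=1, g4=1, g5=1 → 1; observed 1. Eliminates g5 inverted output.
Only g5 stuck-at-1 is consistent with every test.

g5 stuck-at-1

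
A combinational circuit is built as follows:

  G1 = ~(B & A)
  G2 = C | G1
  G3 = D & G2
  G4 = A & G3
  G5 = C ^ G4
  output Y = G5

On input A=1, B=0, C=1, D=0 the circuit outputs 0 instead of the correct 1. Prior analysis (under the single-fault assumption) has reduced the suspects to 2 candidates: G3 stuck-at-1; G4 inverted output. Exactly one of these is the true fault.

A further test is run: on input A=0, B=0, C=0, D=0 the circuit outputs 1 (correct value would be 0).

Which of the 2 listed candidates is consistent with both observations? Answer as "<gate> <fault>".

Evaluate each candidate on input A=0, B=0, C=0, D=0:
  G3 stuck-at-1: G1=1, G2=1, G3=1 [stuck-at-1], G4=0, G5=0 → 0 — eliminated
  G4 inverted output: G1=1, G2=1, G3=0, G4=1 [inverted output], G5=1 → 1 — matches
Only G4 inverted output reproduces the observed 1.

G4 inverted output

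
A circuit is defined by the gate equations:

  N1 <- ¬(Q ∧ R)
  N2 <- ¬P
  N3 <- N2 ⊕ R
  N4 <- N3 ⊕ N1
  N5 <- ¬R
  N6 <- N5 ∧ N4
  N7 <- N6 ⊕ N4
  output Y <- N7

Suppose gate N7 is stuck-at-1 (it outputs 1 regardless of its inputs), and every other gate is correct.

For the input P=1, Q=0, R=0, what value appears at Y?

Propagate with N7 forced: N1=1, N2=0, N3=0, N4=1, N5=1, N6=1, N7=1 [stuck-at-1].
So Y = 1. (Without the fault it would be 0.)

1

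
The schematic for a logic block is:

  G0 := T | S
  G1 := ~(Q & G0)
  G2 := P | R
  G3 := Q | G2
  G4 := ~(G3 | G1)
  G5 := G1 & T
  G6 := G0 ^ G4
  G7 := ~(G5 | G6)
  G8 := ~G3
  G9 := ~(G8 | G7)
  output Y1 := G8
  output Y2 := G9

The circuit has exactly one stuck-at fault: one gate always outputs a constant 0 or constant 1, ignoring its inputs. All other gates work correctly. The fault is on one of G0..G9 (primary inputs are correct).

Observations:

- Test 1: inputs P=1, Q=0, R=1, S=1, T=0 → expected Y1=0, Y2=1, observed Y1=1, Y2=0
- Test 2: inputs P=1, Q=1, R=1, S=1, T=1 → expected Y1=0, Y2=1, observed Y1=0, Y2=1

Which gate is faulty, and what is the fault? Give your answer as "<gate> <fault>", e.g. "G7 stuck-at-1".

G2 stuck-at-0

Fault-free values for test 1 (P=1, Q=0, R=1, S=1, T=0): G0=1, G1=1, G2=1, G3=1, G4=0, G5=0, G6=1, G7=0, G8=0, G9=1, giving Y1=0, Y2=1. Observed Y1=1, Y2=0.
Test 1: faults giving observed Y1=1, Y2=0 are {G2 stuck-at-0, G3 stuck-at-0, G8 stuck-at-1}.
Test 2 (P=1, Q=1, R=1, S=1, T=1): fault-free G0=1, G1=0, G2=1, G3=1, G4=0, G5=0, G6=1, G7=0, G8=0, G9=1 → Y1=0, Y2=1; observed Y1=0, Y2=1. Eliminates G3 stuck-at-0, G8 stuck-at-1.
Only G2 stuck-at-0 is consistent with every test.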